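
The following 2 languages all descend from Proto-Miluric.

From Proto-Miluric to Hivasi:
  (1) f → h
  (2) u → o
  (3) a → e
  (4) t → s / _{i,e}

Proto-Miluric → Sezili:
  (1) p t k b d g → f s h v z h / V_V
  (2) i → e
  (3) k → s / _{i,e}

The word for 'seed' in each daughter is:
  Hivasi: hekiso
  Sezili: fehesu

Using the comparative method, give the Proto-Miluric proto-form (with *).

Position 1: Hivasi has h, Sezili has f. Taking the neighbouring segments as reconstructed: Hivasi h could go back to *f or *h; Sezili f can only go back to *f — the one source consistent with every daughter is *f.
Position 3: Hivasi has k, Sezili has h. Hivasi preserves k here (none of its changes turn any other segment into k), so the proto-segment is *k.
This points to *fekisu. Verify forward in each daughter:
Hivasi: start from *fekisu.
  rule 1 (unconditioned shift): fekisu → hekisu
  rule 2 (vowel merger): hekisu → hekiso
  rule 3: no change — hekiso
  rule 4: no change — hekiso
  ⇒ Hivasi hekiso
Sezili: *fekisu
  fekisu → fehisu   [intervocalic lenition]
  fehisu → fehesu   [vowel merger]
  fehesu (rule 3 does not apply)
  giving Sezili fehesu.
Only *fekisu yields all of Hivasi hekiso, Sezili fehesu.

*fekisu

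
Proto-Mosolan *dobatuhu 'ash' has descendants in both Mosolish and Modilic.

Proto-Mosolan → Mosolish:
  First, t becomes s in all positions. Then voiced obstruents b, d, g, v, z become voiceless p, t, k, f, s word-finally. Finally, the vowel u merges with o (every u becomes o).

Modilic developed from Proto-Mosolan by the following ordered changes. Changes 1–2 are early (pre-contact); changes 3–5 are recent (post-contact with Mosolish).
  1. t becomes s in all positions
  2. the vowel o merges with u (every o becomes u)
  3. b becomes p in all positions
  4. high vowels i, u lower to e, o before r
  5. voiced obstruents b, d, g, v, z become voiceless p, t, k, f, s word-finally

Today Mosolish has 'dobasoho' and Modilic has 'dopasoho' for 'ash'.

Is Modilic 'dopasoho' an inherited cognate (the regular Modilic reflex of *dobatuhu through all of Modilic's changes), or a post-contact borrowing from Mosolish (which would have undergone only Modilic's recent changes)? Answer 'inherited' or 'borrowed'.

borrowed

If inherited, *dobatuhu would pass through all of Modilic's changes:
Modilic: start from *dobatuhu.
  rule 1 (unconditioned shift): dobatuhu → dobasuhu
  rule 2 (vowel merger): dobasuhu → dubasuhu
  rule 3 (unconditioned shift): dubasuhu → dupasuhu
  rule 4: no change — dupasuhu
  rule 5: no change — dupasuhu
  ⇒ Modilic dupasuhu
If borrowed from Mosolish 'dobasoho' after the early changes, it would undergo only the recent ones:
  rule 3 (unconditioned shift): dobasoho → dopasoho
  rule 4 (pre-rhotic lowering): no change (dopasoho)
  rule 5 (final devoicing): no change (dopasoho)
  ⇒ as a loan: dopasoho
Modilic 'dopasoho' matches the loan outcome 'dopasoho', not the inherited 'dupasuhu' — it skipped the early Modilic changes, so it was borrowed from Mosolish.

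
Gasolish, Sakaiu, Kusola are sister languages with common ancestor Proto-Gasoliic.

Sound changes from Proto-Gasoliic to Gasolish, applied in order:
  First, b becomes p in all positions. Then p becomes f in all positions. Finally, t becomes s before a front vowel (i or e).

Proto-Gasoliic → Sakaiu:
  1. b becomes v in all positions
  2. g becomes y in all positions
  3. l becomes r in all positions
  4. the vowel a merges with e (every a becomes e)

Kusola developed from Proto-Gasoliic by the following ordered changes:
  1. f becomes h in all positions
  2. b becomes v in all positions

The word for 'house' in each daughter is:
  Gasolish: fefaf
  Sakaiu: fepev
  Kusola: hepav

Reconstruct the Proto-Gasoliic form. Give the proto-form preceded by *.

Position 1: Gasolish has f, Sakaiu has f, Kusola has h. Sakaiu preserves f here (none of its changes turn any other segment into f), so the proto-segment is *f.
Position 4: Gasolish has a, Sakaiu has e, Kusola has a. Gasolish preserves a here (none of its changes turn any other segment into a), so the proto-segment is *a.
Continuing position by position gives *fepab; check it forward:
Gasolish: *fepab > fepap > fefaf  (by unconditioned shift, unconditioned shift)
Sakaiu: *fepab
  fepab → fepav   [unconditioned shift]
  fepav (rule 2 does not apply)
  fepav (rule 3 does not apply)
  fepav → fepev   [vowel merger]
  giving Sakaiu fepev.
Kusola: *fepab > hepab > hepav  (by unconditioned shift, unconditioned shift)
*fepab is the unique common source.

*fepab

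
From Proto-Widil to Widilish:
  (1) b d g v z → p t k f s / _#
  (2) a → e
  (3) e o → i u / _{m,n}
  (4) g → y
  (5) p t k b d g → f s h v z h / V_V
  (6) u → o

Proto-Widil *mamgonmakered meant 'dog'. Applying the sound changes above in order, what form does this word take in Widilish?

Widilish: *mamgonmakered
  mamgonmakered → mamgonmakeret   [final devoicing]
  mamgonmakeret → memgonmekeret   [vowel merger]
  memgonmekeret → mimgunmekeret   [pre-nasal raising]
  mimgunmekeret → mimyunmekeret   [unconditioned shift]
  mimyunmekeret → mimyunmeheret   [intervocalic lenition]
  mimyunmeheret → mimyonmeheret   [vowel merger]
  giving Widilish mimyonmeheret.

mimyonmeheret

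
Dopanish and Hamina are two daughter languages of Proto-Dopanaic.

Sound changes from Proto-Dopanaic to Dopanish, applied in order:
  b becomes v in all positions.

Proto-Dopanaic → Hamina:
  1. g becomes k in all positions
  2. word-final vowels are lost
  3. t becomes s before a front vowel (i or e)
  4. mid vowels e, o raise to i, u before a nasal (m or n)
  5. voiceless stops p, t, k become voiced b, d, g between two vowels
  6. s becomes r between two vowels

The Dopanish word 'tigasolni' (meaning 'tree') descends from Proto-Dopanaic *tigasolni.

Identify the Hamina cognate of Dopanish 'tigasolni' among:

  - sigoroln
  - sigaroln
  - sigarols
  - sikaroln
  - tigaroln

sigaroln

Hamina: *tigasolni > tikasolni > tikasoln > sikasoln > sigasoln > sigaroln  (by unconditioned shift, apocope, palatalisation, intervocalic voicing, rhotacism)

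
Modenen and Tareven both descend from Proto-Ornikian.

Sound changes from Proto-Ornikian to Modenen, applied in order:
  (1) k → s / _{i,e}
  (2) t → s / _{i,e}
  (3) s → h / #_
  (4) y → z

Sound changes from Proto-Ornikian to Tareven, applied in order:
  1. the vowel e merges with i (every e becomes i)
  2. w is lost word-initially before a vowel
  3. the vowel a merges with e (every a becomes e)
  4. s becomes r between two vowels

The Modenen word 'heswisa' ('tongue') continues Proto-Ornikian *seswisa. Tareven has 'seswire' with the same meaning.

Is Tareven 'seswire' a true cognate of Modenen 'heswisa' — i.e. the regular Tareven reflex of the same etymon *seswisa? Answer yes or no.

Derive the expected Tareven reflex of *seswisa:
Tareven: *seswisa
  seswisa → siswisa   [vowel merger]
  siswisa (rule 2 does not apply)
  siswisa → siswise   [vowel merger]
  siswise → siswire   [rhotacism]
  giving Tareven siswire.
The regular Tareven reflex would be 'siswire', but the attested form is 'seswire'. The correspondence is irregular, so they are not cognates (the Tareven form has a different source).

no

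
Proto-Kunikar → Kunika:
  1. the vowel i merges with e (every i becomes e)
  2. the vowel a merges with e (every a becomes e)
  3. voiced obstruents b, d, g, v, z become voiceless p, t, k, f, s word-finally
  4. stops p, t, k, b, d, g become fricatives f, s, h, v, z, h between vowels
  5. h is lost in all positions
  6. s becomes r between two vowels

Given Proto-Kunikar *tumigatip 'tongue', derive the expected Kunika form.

Kunika: *tumigatip
  tumigatip → tumegatep   [vowel merger]
  tumegatep → tumegetep   [vowel merger]
  tumegetep (rule 3 does not apply)
  tumegetep → tumehesep   [intervocalic lenition]
  tumehesep → tumeesep   [h-loss]
  tumeesep → tumeerep   [rhotacism]
  giving Kunika tumeerep.

tumeerep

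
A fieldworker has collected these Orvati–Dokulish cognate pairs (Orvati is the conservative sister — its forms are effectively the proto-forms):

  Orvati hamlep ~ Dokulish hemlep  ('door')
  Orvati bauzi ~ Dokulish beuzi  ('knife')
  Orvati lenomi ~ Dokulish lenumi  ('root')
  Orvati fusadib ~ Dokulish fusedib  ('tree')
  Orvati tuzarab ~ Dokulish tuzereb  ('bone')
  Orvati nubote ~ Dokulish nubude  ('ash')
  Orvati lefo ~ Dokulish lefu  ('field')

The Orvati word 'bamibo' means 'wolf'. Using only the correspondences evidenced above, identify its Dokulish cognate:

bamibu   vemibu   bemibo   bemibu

bemibu

hamlep ~ hemlep — Orvati a corresponds to Dokulish e after a consonant, before a nasal.
lefo ~ lefu — Orvati o corresponds to Dokulish u word-finally.
Applying these to Orvati 'bamibo':
  bamibo → bemibo   (a→e after a consonant, before a nasal)
  bemibo → bemibu   (o→u word-finally)
So the Dokulish cognate is 'bemibu'.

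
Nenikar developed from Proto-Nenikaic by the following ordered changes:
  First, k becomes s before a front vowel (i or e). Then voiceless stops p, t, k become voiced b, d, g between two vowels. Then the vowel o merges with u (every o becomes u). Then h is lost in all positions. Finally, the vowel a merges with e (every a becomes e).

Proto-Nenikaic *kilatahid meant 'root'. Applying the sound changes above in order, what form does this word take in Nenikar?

siledeid

Nenikar: *kilatahid > silatahid > siladahid > siladaid > siledeid  (by palatalisation, intervocalic voicing, h-loss, vowel merger)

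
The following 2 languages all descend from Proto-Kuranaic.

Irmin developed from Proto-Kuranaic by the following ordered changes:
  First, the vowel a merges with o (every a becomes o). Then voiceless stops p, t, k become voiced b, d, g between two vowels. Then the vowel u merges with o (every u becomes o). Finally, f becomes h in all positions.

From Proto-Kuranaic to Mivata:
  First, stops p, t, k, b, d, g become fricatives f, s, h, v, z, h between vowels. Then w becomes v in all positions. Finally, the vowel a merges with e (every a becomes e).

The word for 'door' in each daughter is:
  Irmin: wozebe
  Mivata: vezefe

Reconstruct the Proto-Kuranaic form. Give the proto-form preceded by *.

Position 2: Irmin has o, Mivata has e. Taking the neighbouring segments as reconstructed: Irmin o could go back to *a or *o or *u; Mivata e could go back to *a or *e — the one source consistent with every daughter is *a.
Position 5: Irmin has b, Mivata has f. Taking the neighbouring segments as reconstructed: Irmin b could go back to *p or *b; Mivata f could go back to *p or *f — the one source consistent with every daughter is *p.
Position 1: Irmin has w, Mivata has v. Irmin preserves w here (none of its changes turn any other segment into w), so the proto-segment is *w.
Verify the candidate proto-form against each daughter:
Irmin: *wazepe
  wazepe → wozepe   [vowel merger]
  wozepe → wozebe   [intervocalic voicing]
  wozebe (rule 3 does not apply)
  wozebe (rule 4 does not apply)
  giving Irmin wozebe.
Mivata: *wazepe > wazefe > vazefe > vezefe  (by intervocalic lenition, unconditioned shift, vowel merger)
No other proto-form is consistent with every reflex, so the reconstruction is *wazepe.

*wazepe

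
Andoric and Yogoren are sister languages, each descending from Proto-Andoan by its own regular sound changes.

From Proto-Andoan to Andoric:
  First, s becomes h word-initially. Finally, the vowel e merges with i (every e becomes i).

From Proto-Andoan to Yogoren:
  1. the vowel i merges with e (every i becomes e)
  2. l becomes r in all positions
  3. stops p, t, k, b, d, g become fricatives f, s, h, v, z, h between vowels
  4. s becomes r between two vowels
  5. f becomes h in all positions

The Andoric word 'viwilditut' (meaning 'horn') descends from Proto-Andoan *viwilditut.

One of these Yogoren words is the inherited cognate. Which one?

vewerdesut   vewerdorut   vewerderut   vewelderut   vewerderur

vewerderut

Yogoren: start from *viwilditut.
  rule 1 (vowel merger): viwilditut → veweldetut
  rule 2 (unconditioned shift): veweldetut → vewerdetut
  rule 3 (intervocalic lenition): vewerdetut → vewerdesut
  rule 4 (rhotacism): vewerdesut → vewerderut
  rule 5: no change — vewerderut
  ⇒ Yogoren vewerderut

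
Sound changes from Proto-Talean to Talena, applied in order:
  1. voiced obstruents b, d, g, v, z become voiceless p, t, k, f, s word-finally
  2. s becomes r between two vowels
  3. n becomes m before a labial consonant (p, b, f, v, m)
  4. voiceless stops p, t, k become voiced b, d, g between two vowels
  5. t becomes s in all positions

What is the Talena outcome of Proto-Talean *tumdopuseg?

sumdoburek

Talena: *tumdopuseg
  tumdopuseg → tumdopusek   [final devoicing]
  tumdopusek → tumdopurek   [rhotacism]
  tumdopurek (rule 3 does not apply)
  tumdopurek → tumdoburek   [intervocalic voicing]
  tumdoburek → sumdoburek   [unconditioned shift]
  giving Talena sumdoburek.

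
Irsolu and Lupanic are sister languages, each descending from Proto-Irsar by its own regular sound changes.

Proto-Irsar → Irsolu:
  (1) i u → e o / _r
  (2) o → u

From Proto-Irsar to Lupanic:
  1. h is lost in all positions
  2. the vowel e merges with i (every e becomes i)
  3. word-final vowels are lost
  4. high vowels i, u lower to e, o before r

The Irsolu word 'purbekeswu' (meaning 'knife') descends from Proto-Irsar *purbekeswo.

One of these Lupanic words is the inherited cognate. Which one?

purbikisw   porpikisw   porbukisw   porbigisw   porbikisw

Lupanic: *purbekeswo
  purbekeswo (rule 1 does not apply)
  purbekeswo → purbikiswo   [vowel merger]
  purbikiswo → purbikisw   [apocope]
  purbikisw → porbikisw   [pre-rhotic lowering]
  giving Lupanic porbikisw.

porbikisw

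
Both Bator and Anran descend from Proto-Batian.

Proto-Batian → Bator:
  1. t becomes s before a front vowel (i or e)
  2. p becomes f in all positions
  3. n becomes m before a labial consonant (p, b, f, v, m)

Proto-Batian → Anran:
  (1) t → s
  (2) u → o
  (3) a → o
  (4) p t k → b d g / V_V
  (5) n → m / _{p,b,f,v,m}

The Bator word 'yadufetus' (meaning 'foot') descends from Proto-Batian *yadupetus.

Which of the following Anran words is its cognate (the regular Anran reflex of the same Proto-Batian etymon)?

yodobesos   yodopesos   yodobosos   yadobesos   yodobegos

Anran: *yadupetus
  yadupetus → yadupesus   [unconditioned shift]
  yadupesus → yadopesos   [vowel merger]
  yadopesos → yodopesos   [vowel merger]
  yodopesos → yodobesos   [intervocalic voicing]
  yodobesos (rule 5 does not apply)
  giving Anran yodobesos.

yodobesos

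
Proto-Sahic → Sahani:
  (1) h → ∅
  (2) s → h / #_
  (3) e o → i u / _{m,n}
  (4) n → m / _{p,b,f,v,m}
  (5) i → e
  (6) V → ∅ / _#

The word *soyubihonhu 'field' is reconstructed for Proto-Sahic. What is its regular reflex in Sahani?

Sahani: *soyubihonhu > soyubionu > hoyubionu > hoyubiunu > hoyubeunu > hoyubeun  (by h-loss, debuccalisation, pre-nasal raising, vowel merger, apocope)

hoyubeun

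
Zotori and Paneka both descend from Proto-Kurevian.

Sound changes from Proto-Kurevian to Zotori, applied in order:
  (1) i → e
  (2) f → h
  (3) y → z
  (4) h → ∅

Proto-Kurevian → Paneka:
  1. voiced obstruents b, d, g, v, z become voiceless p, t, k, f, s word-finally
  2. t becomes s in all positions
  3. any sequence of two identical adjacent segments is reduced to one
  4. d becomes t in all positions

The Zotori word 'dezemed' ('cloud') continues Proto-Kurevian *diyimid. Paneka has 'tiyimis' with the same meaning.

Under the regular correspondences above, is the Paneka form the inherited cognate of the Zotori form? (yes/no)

Derive the expected Paneka reflex of *diyimid:
Paneka: *diyimid
  diyimid → diyimit   [final devoicing]
  diyimit → diyimis   [unconditioned shift]
  diyimis (rule 3 does not apply)
  diyimis → tiyimis   [unconditioned shift]
  giving Paneka tiyimis.
Paneka 'tiyimis' matches the regular reflex exactly, so the pair is cognate.

yes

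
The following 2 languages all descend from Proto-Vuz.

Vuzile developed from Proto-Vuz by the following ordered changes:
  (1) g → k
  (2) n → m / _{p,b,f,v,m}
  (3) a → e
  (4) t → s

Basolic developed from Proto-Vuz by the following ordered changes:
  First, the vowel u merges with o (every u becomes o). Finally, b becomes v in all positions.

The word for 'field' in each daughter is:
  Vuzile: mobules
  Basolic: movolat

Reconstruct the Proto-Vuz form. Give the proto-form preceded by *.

Position 4: Vuzile has u, Basolic has o. Vuzile preserves u here (none of its changes turn any other segment into u), so the proto-segment is *u.
Position 3: Vuzile has b, Basolic has v. Vuzile preserves b here (none of its changes turn any other segment into b), so the proto-segment is *b.
This points to *mobulat. Verify forward in each daughter:
Vuzile: *mobulat
  mobulat (rule 1 does not apply)
  mobulat (rule 2 does not apply)
  mobulat → mobulet   [vowel merger]
  mobulet → mobules   [unconditioned shift]
  giving Vuzile mobules.
Basolic: start from *mobulat.
  rule 1 (vowel merger): mobulat → mobolat
  rule 2 (unconditioned shift): mobolat → movolat
  ⇒ Basolic movolat
Only *mobulat yields all of Vuzile mobules, Basolic movolat.

*mobulat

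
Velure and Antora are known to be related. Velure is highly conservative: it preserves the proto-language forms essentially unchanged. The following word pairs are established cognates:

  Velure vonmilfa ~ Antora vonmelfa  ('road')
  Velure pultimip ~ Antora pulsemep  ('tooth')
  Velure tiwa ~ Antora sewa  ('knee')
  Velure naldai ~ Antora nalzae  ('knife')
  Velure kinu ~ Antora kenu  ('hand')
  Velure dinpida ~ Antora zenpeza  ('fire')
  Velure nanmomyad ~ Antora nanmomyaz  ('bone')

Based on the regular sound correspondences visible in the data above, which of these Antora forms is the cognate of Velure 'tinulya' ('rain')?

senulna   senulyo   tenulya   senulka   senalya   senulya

senulya

tiwa ~ sewa — Velure t corresponds to Antora s word-initially before a front vowel.
kinu ~ kenu, dinpida ~ zenpeza — Velure i corresponds to Antora e after a consonant, before a nasal.
Applying these to Velure 'tinulya':
  tinulya → sinulya   (t→s word-initially before a front vowel)
  sinulya → senulya   (i→e after a consonant, before a nasal)
So the Antora cognate is 'senulya'.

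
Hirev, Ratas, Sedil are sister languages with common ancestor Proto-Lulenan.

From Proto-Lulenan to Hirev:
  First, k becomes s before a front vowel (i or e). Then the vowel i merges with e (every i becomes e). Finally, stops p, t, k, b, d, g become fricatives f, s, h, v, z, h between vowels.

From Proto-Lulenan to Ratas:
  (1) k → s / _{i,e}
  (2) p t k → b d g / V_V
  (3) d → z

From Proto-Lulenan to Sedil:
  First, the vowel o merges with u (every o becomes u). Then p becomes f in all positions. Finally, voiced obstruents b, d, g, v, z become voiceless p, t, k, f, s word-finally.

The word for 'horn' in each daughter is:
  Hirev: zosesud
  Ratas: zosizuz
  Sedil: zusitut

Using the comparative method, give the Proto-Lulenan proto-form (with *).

*zositud

Position 2: Hirev has o, Ratas has o, Sedil has u. Hirev preserves o here (none of its changes turn any other segment into o), so the proto-segment is *o.
Position 4: Hirev has e, Ratas has i, Sedil has i. Ratas preserves i here (none of its changes turn any other segment into i), so the proto-segment is *i.
Position 5: Hirev has s, Ratas has z, Sedil has t. Taking the neighbouring segments as reconstructed: Hirev s could go back to *t or *s; Ratas z could go back to *t or *d or *z; Sedil t can only go back to *t — the one source consistent with every daughter is *t.
Continuing position by position gives *zositud; check it forward:
Hirev: start from *zositud.
  rule 1: no change — zositud
  rule 2 (vowel merger): zositud → zosetud
  rule 3 (intervocalic lenition): zosetud → zosesud
  ⇒ Hirev zosesud
Ratas: *zositud > zosidud > zosizuz  (by intervocalic voicing, unconditioned shift)
Sedil: start from *zositud.
  rule 1 (vowel merger): zositud → zusitud
  rule 2: no change — zusitud
  rule 3 (final devoicing): zusitud → zusitut
  ⇒ Sedil zusitut
Only *zositud yields all of Hirev zosesud, Ratas zosizuz, Sedil zusitut.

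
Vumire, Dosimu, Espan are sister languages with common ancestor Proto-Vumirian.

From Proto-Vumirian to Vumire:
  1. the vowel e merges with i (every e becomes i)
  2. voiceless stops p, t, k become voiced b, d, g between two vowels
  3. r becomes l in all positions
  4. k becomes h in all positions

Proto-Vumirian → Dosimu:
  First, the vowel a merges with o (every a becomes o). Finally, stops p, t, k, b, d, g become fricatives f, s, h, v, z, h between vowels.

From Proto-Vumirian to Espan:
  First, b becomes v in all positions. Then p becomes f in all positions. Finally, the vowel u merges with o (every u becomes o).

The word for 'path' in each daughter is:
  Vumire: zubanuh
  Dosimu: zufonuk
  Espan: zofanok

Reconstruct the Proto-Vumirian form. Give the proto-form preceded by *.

*zupanuk

Position 3: Vumire has b, Dosimu has f, Espan has f. Taking the neighbouring segments as reconstructed: Vumire b could go back to *p or *b; Dosimu f could go back to *p or *f; Espan f could go back to *p or *f — the one source consistent with every daughter is *p.
Position 6: Vumire has u, Dosimu has u, Espan has o. Vumire preserves u here (none of its changes turn any other segment into u), so the proto-segment is *u.
Position 4: Vumire has a, Dosimu has o, Espan has a. Vumire preserves a here (none of its changes turn any other segment into a), so the proto-segment is *a.
Continuing position by position gives *zupanuk; check it forward:
Vumire: *zupanuk
  zupanuk (rule 1 does not apply)
  zupanuk → zubanuk   [intervocalic voicing]
  zubanuk (rule 3 does not apply)
  zubanuk → zubanuh   [unconditioned shift]
  giving Vumire zubanuh.
Dosimu: *zupanuk > zuponuk > zufonuk  (by vowel merger, intervocalic lenition)
Espan: *zupanuk
  zupanuk (rule 1 does not apply)
  zupanuk → zufanuk   [unconditioned shift]
  zufanuk → zofanok   [vowel merger]
  giving Espan zofanok.
No other proto-form is consistent with every reflex, so the reconstruction is *zupanuk.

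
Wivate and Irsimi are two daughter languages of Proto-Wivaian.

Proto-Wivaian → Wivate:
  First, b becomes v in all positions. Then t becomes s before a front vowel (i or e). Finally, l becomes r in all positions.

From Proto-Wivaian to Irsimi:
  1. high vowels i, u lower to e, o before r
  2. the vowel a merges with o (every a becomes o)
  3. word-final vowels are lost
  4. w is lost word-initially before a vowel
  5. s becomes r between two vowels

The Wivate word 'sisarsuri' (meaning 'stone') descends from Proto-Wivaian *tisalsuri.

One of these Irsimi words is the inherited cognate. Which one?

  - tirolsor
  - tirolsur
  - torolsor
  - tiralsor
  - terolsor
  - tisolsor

Irsimi: start from *tisalsuri.
  rule 1 (pre-rhotic lowering): tisalsuri → tisalsori
  rule 2 (vowel merger): tisalsori → tisolsori
  rule 3 (apocope): tisolsori → tisolsor
  rule 4: no change — tisolsor
  rule 5 (rhotacism): tisolsor → tirolsor
  ⇒ Irsimi tirolsor
The other candidates each miss or misapply at least one Irsimi change.

tirolsor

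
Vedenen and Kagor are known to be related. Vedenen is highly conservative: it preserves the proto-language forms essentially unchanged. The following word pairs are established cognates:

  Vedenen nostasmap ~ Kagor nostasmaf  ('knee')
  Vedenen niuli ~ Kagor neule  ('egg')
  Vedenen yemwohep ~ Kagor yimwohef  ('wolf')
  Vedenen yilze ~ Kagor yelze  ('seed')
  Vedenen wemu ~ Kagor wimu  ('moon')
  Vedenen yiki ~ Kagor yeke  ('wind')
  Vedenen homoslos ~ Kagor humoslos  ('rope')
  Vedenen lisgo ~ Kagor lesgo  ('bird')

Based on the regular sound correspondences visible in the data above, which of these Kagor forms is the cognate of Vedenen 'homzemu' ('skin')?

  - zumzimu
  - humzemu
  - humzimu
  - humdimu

homoslos ~ humoslos — Vedenen o corresponds to Kagor u after a consonant, before a nasal.
yemwohep ~ yimwohef, wemu ~ wimu — Vedenen e corresponds to Kagor i after a consonant, before a nasal.
Applying these to Vedenen 'homzemu':
  homzemu → humzemu   (o→u after a consonant, before a nasal)
  humzemu → humzimu   (e→i after a consonant, before a nasal)
So the Kagor cognate is 'humzimu'.

humzimu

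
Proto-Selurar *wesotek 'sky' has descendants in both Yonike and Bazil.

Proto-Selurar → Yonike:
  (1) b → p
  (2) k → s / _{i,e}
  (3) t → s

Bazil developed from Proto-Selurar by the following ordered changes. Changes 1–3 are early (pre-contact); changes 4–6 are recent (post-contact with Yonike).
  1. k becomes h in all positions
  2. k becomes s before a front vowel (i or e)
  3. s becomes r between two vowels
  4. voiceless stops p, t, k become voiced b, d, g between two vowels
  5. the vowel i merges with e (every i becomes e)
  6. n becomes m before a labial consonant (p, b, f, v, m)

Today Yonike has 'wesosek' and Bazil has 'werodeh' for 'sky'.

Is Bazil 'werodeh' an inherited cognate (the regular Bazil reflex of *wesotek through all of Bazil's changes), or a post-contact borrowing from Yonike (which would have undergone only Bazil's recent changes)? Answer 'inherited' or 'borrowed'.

If inherited, *wesotek would pass through all of Bazil's changes:
Bazil: *wesotek
  wesotek → wesoteh   [unconditioned shift]
  wesoteh (rule 2 does not apply)
  wesoteh → weroteh   [rhotacism]
  weroteh → werodeh   [intervocalic voicing]
  werodeh (rule 5 does not apply)
  werodeh (rule 6 does not apply)
  giving Bazil werodeh.
If borrowed from Yonike 'wesosek' after the early changes, it would undergo only the recent ones:
  rule 4 (intervocalic voicing): no change (wesosek)
  rule 5 (vowel merger): no change (wesosek)
  rule 6 (nasal place assimilation): no change (wesosek)
  ⇒ as a loan: wesosek
Bazil 'werodeh' matches the inherited outcome exactly, so it is an inherited cognate, not a loan.

inherited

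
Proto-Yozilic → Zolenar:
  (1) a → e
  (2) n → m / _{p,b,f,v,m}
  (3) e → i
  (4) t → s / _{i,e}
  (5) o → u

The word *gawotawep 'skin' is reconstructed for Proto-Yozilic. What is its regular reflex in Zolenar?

giwusiwip

Zolenar: *gawotawep
  gawotawep → gewotewep   [vowel merger]
  gewotewep (rule 2 does not apply)
  gewotewep → giwotiwip   [vowel merger]
  giwotiwip → giwosiwip   [palatalisation]
  giwosiwip → giwusiwip   [vowel merger]
  giving Zolenar giwusiwip.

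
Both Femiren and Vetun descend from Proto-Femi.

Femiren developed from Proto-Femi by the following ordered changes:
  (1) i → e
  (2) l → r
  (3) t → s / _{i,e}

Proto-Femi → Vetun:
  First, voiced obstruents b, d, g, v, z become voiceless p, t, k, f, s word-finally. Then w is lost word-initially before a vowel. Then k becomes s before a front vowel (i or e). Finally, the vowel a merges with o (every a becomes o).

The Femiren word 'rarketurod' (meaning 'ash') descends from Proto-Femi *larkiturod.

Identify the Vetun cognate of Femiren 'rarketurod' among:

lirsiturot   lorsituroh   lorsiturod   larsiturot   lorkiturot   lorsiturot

Vetun: *larkiturod
  larkiturod → larkiturot   [final devoicing]
  larkiturot (rule 2 does not apply)
  larkiturot → larsiturot   [palatalisation]
  larsiturot → lorsiturot   [vowel merger]
  giving Vetun lorsiturot.

lorsiturot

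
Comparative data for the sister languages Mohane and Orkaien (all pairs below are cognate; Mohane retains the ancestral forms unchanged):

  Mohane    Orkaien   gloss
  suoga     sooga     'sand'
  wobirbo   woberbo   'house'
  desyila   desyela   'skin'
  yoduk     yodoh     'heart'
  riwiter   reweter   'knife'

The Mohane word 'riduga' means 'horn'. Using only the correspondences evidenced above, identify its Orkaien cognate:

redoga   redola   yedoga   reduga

desyila ~ desyela, riwiter ~ reweter — Mohane i corresponds to Orkaien e after a consonant, before a consonant other than r, m, n, p, b, f, v.
yoduk ~ yodoh — Mohane u corresponds to Orkaien o after a consonant, before a consonant other than r, m, n, p, b, f, v.
Applying these to Mohane 'riduga':
  riduga → reduga   (i→e after a consonant, before a consonant other than r, m, n, p, b, f, v)
  reduga → redoga   (u→o after a consonant, before a consonant other than r, m, n, p, b, f, v)
So the Orkaien cognate is 'redoga'.

redoga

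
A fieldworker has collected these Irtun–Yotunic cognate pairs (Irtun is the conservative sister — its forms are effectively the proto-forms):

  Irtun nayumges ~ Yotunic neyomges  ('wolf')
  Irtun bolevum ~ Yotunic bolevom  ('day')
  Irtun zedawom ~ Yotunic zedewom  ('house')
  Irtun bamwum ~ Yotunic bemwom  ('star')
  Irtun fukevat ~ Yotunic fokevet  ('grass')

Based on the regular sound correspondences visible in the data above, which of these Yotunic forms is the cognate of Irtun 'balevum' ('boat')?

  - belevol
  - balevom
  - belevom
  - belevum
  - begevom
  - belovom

nayumges ~ neyomges, zedawom ~ zedewom — Irtun a corresponds to Yotunic e after a consonant, before a consonant other than r, m, n, p, b, f, v.
nayumges ~ neyomges, bolevum ~ bolevom — Irtun u corresponds to Yotunic o after a consonant, before a nasal.
Applying these to Irtun 'balevum':
  balevum → belevum   (a→e after a consonant, before a consonant other than r, m, n, p, b, f, v)
  belevum → belevom   (u→o after a consonant, before a nasal)
So the Yotunic cognate is 'belevom'.

belevom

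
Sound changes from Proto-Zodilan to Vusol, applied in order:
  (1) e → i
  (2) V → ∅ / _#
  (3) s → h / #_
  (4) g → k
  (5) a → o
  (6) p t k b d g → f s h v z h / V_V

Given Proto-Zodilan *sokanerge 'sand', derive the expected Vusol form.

Vusol: *sokanerge > sokanirgi > sokanirg > hokanirg > hokanirk > hokonirk > hohonirk  (by vowel merger, apocope, debuccalisation, unconditioned shift, vowel merger, intervocalic lenition)

hohonirk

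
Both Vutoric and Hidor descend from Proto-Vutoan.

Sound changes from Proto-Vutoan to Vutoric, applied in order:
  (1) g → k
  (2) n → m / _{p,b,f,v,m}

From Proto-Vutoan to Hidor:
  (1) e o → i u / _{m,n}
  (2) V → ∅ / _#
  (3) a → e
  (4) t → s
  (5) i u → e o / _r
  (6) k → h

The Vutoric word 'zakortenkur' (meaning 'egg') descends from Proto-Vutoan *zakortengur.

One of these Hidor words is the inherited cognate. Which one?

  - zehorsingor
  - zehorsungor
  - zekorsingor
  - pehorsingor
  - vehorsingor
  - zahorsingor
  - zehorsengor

zehorsingor

Hidor: *zakortengur > zakortingur > zekortingur > zekorsingur > zekorsingor > zehorsingor  (by pre-nasal raising, vowel merger, unconditioned shift, pre-rhotic lowering, unconditioned shift)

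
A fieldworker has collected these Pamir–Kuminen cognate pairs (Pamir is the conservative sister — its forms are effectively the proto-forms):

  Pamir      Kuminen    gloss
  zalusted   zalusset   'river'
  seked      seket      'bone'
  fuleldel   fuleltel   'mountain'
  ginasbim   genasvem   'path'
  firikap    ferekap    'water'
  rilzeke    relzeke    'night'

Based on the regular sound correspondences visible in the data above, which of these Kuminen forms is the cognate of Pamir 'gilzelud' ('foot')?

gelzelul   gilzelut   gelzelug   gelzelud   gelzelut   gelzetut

gelzelut

firikap ~ ferekap, rilzeke ~ relzeke — Pamir i corresponds to Kuminen e after a consonant, before a consonant other than r, m, n, p, b, f, v.
zalusted ~ zalusset, seked ~ seket — Pamir d corresponds to Kuminen t word-finally.
Applying these to Pamir 'gilzelud':
  gilzelud → gelzelud   (i→e after a consonant, before a consonant other than r, m, n, p, b, f, v)
  gelzelud → gelzelut   (d→t word-finally)
So the Kuminen cognate is 'gelzelut'.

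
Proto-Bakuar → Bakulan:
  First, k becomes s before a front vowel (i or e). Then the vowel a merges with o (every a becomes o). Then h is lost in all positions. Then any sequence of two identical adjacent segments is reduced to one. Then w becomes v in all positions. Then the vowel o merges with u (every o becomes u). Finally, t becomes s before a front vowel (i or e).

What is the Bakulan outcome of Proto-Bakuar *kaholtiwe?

Bakulan: start from *kaholtiwe.
  rule 1: no change — kaholtiwe
  rule 2 (vowel merger): kaholtiwe → koholtiwe
  rule 3 (h-loss): koholtiwe → kooltiwe
  rule 4 (degemination): kooltiwe → koltiwe
  rule 5 (unconditioned shift): koltiwe → koltive
  rule 6 (vowel merger): koltive → kultive
  rule 7 (palatalisation): kultive → kulsive
  ⇒ Bakulan kulsive

kulsive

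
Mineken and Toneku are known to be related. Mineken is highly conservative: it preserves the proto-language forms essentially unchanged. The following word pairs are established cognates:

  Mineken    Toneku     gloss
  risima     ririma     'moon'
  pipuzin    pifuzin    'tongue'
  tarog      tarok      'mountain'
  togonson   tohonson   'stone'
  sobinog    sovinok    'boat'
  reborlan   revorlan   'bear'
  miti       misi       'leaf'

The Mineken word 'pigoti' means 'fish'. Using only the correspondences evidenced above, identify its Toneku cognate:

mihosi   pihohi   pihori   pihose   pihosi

togonson ~ tohonson — Mineken g corresponds to Toneku h between vowels (before a back vowel).
miti ~ misi — Mineken t corresponds to Toneku s between vowels (before a front vowel).
Applying these to Mineken 'pigoti':
  pigoti → pihoti   (g→h between vowels (before a back vowel))
  pihoti → pihosi   (t→s between vowels (before a front vowel))
So the Toneku cognate is 'pihosi'.

pihosi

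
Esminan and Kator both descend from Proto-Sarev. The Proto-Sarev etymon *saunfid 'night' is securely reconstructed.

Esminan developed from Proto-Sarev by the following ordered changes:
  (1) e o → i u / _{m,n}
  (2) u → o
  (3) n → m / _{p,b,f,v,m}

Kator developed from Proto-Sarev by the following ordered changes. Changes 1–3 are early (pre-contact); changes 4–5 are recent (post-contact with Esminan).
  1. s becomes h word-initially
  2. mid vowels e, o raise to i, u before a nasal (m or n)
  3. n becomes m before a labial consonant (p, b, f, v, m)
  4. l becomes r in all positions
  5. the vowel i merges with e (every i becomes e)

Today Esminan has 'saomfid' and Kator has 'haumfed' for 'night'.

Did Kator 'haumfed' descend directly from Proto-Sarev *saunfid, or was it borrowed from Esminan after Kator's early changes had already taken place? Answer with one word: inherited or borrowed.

If inherited, *saunfid would pass through all of Kator's changes:
Kator: *saunfid
  saunfid → haunfid   [debuccalisation]
  haunfid (rule 2 does not apply)
  haunfid → haumfid   [nasal place assimilation]
  haumfid (rule 4 does not apply)
  haumfid → haumfed   [vowel merger]
  giving Kator haumfed.
If borrowed from Esminan 'saomfid' after the early changes, it would undergo only the recent ones:
  rule 4 (unconditioned shift): no change (saomfid)
  rule 5 (vowel merger): saomfid → saomfed
  ⇒ as a loan: saomfed
Kator 'haumfed' matches the inherited outcome exactly, so it is an inherited cognate, not a loan.

inherited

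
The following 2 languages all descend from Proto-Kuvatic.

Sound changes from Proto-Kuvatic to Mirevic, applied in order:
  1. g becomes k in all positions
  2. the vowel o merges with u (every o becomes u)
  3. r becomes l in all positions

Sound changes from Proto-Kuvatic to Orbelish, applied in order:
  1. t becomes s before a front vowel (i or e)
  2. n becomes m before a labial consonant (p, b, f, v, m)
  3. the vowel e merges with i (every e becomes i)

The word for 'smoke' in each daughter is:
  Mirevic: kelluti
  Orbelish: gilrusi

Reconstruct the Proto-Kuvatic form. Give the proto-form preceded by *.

Position 6: Mirevic has t, Orbelish has s. Mirevic preserves t here (none of its changes turn any other segment into t), so the proto-segment is *t.
Position 2: Mirevic has e, Orbelish has i. Mirevic preserves e here (none of its changes turn any other segment into e), so the proto-segment is *e.
Continuing position by position gives *gelruti; check it forward:
Mirevic: *gelruti > kelruti > kelluti  (by unconditioned shift, unconditioned shift)
Orbelish: start from *gelruti.
  rule 1 (palatalisation): gelruti → gelrusi
  rule 2: no change — gelrusi
  rule 3 (vowel merger): gelrusi → gilrusi
  ⇒ Orbelish gilrusi
*gelruti is the unique common source.

*gelruti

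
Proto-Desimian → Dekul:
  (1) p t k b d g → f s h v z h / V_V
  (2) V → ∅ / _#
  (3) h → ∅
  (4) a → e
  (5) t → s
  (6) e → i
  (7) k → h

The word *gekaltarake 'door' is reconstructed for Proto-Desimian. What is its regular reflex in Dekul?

giilsiri

Dekul: start from *gekaltarake.
  rule 1 (intervocalic lenition): gekaltarake → gehaltarahe
  rule 2 (apocope): gehaltarahe → gehaltarah
  rule 3 (h-loss): gehaltarah → gealtara
  rule 4 (vowel merger): gealtara → geeltere
  rule 5 (unconditioned shift): geeltere → geelsere
  rule 6 (vowel merger): geelsere → giilsiri
  rule 7: no change — giilsiri
  ⇒ Dekul giilsiri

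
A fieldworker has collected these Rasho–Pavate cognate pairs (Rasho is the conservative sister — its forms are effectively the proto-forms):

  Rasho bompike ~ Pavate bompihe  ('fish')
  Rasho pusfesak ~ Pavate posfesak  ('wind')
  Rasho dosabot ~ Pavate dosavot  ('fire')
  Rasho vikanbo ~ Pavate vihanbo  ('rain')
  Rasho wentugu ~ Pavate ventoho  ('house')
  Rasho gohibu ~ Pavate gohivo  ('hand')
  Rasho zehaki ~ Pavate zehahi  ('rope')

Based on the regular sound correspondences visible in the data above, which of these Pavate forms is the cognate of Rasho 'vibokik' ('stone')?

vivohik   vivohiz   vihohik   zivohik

dosabot ~ dosavot — Rasho b corresponds to Pavate v between vowels (before a back vowel).
zehaki ~ zehahi — Rasho k corresponds to Pavate h between vowels (before a front vowel).
Applying these to Rasho 'vibokik':
  vibokik → vivokik   (b→v between vowels (before a back vowel))
  vivokik → vivohik   (k→h between vowels (before a front vowel))
So the Pavate cognate is 'vivohik'.

vivohik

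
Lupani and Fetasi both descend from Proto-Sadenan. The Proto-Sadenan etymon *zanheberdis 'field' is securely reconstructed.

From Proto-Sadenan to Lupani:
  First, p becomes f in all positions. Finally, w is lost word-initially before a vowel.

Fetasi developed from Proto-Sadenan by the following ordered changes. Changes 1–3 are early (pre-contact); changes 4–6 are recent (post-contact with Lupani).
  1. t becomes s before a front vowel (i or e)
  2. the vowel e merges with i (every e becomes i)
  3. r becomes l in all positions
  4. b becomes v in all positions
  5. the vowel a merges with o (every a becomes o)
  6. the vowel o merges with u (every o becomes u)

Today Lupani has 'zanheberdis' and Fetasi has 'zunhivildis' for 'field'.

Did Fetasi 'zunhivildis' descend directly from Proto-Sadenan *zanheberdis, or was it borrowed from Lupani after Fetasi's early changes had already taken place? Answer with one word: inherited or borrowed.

If inherited, *zanheberdis would pass through all of Fetasi's changes:
Fetasi: *zanheberdis > zanhibirdis > zanhibildis > zanhivildis > zonhivildis > zunhivildis  (by vowel merger, unconditioned shift, unconditioned shift, vowel merger, vowel merger)
If borrowed from Lupani 'zanheberdis' after the early changes, it would undergo only the recent ones:
  rule 4 (unconditioned shift): zanheberdis → zanheverdis
  rule 5 (vowel merger): zanheverdis → zonheverdis
  rule 6 (vowel merger): zonheverdis → zunheverdis
  ⇒ as a loan: zunheverdis
Fetasi 'zunhivildis' matches the inherited outcome exactly, so it is an inherited cognate, not a loan.

inherited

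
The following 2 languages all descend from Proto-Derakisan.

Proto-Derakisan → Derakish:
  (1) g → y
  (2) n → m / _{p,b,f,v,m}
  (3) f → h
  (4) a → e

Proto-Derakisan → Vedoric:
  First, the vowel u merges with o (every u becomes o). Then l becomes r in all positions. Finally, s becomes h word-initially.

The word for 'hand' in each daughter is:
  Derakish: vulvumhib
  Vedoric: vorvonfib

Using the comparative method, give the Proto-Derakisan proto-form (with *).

Position 5: Derakish has u, Vedoric has o. Derakish preserves u here (none of its changes turn any other segment into u), so the proto-segment is *u.
Position 7: Derakish has h, Vedoric has f. Vedoric preserves f here (none of its changes turn any other segment into f), so the proto-segment is *f.
Position 2: Derakish has u, Vedoric has o. Derakish preserves u here (none of its changes turn any other segment into u), so the proto-segment is *u.
Continuing position by position gives *vulvunfib; check it forward:
Derakish: *vulvunfib > vulvumfib > vulvumhib  (by nasal place assimilation, unconditioned shift)
Vedoric: start from *vulvunfib.
  rule 1 (vowel merger): vulvunfib → volvonfib
  rule 2 (unconditioned shift): volvonfib → vorvonfib
  rule 3: no change — vorvonfib
  ⇒ Vedoric vorvonfib
Only *vulvunfib yields all of Derakish vulvumhib, Vedoric vorvonfib.

*vulvunfib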